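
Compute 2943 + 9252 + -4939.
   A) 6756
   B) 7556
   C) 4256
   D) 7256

First: 2943 + 9252 = 12195
Then: 12195 + -4939 = 7256
D) 7256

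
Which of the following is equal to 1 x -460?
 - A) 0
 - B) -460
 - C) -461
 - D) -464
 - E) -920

1 * -460 = -460
B) -460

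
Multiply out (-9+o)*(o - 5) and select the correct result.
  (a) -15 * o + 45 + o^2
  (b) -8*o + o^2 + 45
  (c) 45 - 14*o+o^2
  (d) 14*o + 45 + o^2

Expanding (-9+o)*(o - 5):
= 45 - 14*o+o^2
c) 45 - 14*o+o^2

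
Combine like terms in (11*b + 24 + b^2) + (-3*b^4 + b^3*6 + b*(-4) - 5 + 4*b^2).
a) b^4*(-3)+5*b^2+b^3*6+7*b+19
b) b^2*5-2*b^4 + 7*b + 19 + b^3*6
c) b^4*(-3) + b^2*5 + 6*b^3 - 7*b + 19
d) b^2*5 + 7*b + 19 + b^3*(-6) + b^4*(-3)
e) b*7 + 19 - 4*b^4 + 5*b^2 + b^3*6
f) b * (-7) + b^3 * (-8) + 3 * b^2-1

Adding the polynomials and combining like terms:
(11*b + 24 + b^2) + (-3*b^4 + b^3*6 + b*(-4) - 5 + 4*b^2)
= b^4*(-3)+5*b^2+b^3*6+7*b+19
a) b^4*(-3)+5*b^2+b^3*6+7*b+19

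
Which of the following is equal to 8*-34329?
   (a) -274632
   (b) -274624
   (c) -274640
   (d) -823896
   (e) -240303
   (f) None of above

8 * -34329 = -274632
a) -274632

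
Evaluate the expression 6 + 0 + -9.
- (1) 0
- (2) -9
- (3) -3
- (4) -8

First: 6 + 0 = 6
Then: 6 + -9 = -3
3) -3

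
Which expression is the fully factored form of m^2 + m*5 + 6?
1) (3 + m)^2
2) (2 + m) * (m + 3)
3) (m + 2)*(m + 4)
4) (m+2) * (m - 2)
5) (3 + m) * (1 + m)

We need to factor m^2 + m*5 + 6.
The factored form is (2 + m) * (m + 3).
2) (2 + m) * (m + 3)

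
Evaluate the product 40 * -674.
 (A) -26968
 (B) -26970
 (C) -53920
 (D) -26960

40 * -674 = -26960
D) -26960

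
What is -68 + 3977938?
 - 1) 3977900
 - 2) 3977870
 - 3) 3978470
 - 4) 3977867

-68 + 3977938 = 3977870
2) 3977870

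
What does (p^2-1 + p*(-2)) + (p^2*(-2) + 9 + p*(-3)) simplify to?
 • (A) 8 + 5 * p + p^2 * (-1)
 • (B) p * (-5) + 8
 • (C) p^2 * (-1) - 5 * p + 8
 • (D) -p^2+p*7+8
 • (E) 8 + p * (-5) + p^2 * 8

Adding the polynomials and combining like terms:
(p^2 - 1 + p*(-2)) + (p^2*(-2) + 9 + p*(-3))
= p^2 * (-1) - 5 * p + 8
C) p^2 * (-1) - 5 * p + 8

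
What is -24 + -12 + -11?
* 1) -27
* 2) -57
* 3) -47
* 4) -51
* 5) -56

First: -24 + -12 = -36
Then: -36 + -11 = -47
3) -47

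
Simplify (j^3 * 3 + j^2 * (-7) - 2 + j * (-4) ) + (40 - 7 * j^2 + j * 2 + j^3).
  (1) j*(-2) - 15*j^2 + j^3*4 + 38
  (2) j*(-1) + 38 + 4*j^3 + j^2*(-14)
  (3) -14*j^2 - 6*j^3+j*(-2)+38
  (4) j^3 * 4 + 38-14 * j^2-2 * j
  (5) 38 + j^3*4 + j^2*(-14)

Adding the polynomials and combining like terms:
(j^3*3 + j^2*(-7) - 2 + j*(-4)) + (40 - 7*j^2 + j*2 + j^3)
= j^3 * 4 + 38-14 * j^2-2 * j
4) j^3 * 4 + 38-14 * j^2-2 * j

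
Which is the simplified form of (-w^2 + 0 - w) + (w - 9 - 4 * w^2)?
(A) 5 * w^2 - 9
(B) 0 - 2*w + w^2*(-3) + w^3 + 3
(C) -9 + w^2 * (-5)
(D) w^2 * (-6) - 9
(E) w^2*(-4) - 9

Adding the polynomials and combining like terms:
(-w^2 + 0 - w) + (w - 9 - 4*w^2)
= -9 + w^2 * (-5)
C) -9 + w^2 * (-5)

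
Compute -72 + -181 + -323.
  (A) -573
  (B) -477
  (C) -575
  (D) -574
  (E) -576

First: -72 + -181 = -253
Then: -253 + -323 = -576
E) -576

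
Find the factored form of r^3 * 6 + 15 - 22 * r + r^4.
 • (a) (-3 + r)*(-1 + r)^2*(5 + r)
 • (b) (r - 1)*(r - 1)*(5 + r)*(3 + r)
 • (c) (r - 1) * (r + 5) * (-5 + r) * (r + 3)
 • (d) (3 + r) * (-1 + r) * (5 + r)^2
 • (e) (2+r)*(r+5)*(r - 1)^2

We need to factor r^3 * 6 + 15 - 22 * r + r^4.
The factored form is (r - 1)*(r - 1)*(5 + r)*(3 + r).
b) (r - 1)*(r - 1)*(5 + r)*(3 + r)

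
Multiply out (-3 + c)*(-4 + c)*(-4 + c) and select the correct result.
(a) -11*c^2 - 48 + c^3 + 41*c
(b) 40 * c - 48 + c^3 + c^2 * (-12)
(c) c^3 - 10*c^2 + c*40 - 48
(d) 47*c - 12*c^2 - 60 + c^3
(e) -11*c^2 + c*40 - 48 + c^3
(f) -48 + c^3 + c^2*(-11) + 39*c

Expanding (-3 + c)*(-4 + c)*(-4 + c):
= -11*c^2 + c*40 - 48 + c^3
e) -11*c^2 + c*40 - 48 + c^3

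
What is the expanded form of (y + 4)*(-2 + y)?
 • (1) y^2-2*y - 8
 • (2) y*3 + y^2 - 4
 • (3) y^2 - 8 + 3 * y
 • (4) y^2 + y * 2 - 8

Expanding (y + 4)*(-2 + y):
= y^2 + y * 2 - 8
4) y^2 + y * 2 - 8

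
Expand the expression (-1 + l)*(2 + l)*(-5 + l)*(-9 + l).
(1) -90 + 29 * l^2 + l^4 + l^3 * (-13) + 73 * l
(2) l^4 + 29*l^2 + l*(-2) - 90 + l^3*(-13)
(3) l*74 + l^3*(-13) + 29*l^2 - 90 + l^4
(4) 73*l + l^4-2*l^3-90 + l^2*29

Expanding (-1 + l)*(2 + l)*(-5 + l)*(-9 + l):
= -90 + 29 * l^2 + l^4 + l^3 * (-13) + 73 * l
1) -90 + 29 * l^2 + l^4 + l^3 * (-13) + 73 * l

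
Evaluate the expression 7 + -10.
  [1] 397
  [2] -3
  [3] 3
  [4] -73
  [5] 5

7 + -10 = -3
2) -3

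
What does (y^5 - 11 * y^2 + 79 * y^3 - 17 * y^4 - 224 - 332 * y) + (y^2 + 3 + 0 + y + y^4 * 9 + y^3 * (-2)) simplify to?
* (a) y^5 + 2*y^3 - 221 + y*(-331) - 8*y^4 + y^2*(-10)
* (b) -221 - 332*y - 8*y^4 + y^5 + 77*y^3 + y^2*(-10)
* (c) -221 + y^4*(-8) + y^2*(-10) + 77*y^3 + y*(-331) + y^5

Adding the polynomials and combining like terms:
(y^5 - 11*y^2 + 79*y^3 - 17*y^4 - 224 - 332*y) + (y^2 + 3 + 0 + y + y^4*9 + y^3*(-2))
= -221 + y^4*(-8) + y^2*(-10) + 77*y^3 + y*(-331) + y^5
c) -221 + y^4*(-8) + y^2*(-10) + 77*y^3 + y*(-331) + y^5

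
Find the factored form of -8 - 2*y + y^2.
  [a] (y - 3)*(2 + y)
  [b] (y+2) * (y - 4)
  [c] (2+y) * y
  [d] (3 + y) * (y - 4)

We need to factor -8 - 2*y + y^2.
The factored form is (y+2) * (y - 4).
b) (y+2) * (y - 4)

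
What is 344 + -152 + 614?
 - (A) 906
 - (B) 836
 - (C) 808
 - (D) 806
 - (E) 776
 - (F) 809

First: 344 + -152 = 192
Then: 192 + 614 = 806
D) 806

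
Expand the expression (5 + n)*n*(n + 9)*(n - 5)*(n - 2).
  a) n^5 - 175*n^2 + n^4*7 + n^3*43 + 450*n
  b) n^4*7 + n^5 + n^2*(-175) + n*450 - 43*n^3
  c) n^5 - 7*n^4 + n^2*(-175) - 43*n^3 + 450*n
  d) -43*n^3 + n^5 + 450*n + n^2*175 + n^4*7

Expanding (5 + n)*n*(n + 9)*(n - 5)*(n - 2):
= n^4*7 + n^5 + n^2*(-175) + n*450 - 43*n^3
b) n^4*7 + n^5 + n^2*(-175) + n*450 - 43*n^3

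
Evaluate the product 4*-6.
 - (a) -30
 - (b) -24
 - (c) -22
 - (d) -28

4 * -6 = -24
b) -24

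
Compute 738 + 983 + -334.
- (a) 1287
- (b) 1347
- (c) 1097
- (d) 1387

First: 738 + 983 = 1721
Then: 1721 + -334 = 1387
d) 1387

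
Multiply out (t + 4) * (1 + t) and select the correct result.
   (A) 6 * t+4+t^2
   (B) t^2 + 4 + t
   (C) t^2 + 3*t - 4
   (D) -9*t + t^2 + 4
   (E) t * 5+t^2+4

Expanding (t + 4) * (1 + t):
= t * 5+t^2+4
E) t * 5+t^2+4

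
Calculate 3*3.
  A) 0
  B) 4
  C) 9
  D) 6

3 * 3 = 9
C) 9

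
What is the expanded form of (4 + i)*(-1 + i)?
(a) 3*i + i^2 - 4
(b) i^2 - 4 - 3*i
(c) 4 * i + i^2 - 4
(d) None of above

Expanding (4 + i)*(-1 + i):
= 3*i + i^2 - 4
a) 3*i + i^2 - 4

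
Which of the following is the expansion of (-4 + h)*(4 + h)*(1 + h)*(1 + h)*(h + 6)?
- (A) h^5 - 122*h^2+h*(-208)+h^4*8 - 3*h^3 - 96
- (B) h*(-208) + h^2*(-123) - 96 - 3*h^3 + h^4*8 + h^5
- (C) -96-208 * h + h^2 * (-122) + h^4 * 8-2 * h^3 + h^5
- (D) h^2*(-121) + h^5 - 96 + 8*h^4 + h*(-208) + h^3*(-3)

Expanding (-4 + h)*(4 + h)*(1 + h)*(1 + h)*(h + 6):
= h^5 - 122*h^2+h*(-208)+h^4*8 - 3*h^3 - 96
A) h^5 - 122*h^2+h*(-208)+h^4*8 - 3*h^3 - 96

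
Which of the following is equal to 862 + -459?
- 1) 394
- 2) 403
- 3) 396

862 + -459 = 403
2) 403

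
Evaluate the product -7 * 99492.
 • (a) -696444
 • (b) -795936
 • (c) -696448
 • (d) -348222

-7 * 99492 = -696444
a) -696444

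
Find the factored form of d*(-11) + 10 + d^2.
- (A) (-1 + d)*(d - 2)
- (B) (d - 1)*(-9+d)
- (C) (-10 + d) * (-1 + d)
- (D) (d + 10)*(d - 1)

We need to factor d*(-11) + 10 + d^2.
The factored form is (-10 + d) * (-1 + d).
C) (-10 + d) * (-1 + d)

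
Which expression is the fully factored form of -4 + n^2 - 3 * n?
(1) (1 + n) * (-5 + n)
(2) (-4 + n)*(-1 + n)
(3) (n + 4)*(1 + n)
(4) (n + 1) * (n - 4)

We need to factor -4 + n^2 - 3 * n.
The factored form is (n + 1) * (n - 4).
4) (n + 1) * (n - 4)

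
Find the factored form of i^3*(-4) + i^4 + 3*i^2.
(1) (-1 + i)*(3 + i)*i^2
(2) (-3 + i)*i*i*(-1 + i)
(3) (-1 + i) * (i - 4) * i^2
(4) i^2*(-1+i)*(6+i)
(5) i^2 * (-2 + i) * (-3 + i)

We need to factor i^3*(-4) + i^4 + 3*i^2.
The factored form is (-3 + i)*i*i*(-1 + i).
2) (-3 + i)*i*i*(-1 + i)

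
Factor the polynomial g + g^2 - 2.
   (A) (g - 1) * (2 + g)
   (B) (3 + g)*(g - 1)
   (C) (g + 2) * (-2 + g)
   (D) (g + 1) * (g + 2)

We need to factor g + g^2 - 2.
The factored form is (g - 1) * (2 + g).
A) (g - 1) * (2 + g)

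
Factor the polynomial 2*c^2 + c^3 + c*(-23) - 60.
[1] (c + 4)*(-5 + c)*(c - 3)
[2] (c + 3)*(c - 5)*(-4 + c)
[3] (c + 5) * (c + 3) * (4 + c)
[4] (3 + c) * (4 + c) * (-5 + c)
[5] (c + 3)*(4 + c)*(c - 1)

We need to factor 2*c^2 + c^3 + c*(-23) - 60.
The factored form is (3 + c) * (4 + c) * (-5 + c).
4) (3 + c) * (4 + c) * (-5 + c)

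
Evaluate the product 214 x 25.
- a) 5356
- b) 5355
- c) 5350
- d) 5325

214 * 25 = 5350
c) 5350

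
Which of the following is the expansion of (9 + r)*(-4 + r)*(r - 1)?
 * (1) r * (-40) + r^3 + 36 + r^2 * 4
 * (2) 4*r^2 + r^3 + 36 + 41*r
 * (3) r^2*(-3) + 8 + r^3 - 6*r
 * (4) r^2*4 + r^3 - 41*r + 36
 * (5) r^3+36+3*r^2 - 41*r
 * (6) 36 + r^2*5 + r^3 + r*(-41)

Expanding (9 + r)*(-4 + r)*(r - 1):
= r^2*4 + r^3 - 41*r + 36
4) r^2*4 + r^3 - 41*r + 36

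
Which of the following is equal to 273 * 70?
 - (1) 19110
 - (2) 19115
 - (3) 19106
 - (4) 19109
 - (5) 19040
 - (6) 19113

273 * 70 = 19110
1) 19110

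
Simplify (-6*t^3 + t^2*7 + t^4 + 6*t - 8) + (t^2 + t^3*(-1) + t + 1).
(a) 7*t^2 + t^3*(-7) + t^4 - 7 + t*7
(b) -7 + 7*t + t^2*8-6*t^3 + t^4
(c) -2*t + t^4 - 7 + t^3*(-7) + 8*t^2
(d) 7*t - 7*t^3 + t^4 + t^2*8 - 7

Adding the polynomials and combining like terms:
(-6*t^3 + t^2*7 + t^4 + 6*t - 8) + (t^2 + t^3*(-1) + t + 1)
= 7*t - 7*t^3 + t^4 + t^2*8 - 7
d) 7*t - 7*t^3 + t^4 + t^2*8 - 7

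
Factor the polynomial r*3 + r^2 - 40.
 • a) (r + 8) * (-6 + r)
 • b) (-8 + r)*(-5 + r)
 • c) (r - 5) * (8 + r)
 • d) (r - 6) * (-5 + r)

We need to factor r*3 + r^2 - 40.
The factored form is (r - 5) * (8 + r).
c) (r - 5) * (8 + r)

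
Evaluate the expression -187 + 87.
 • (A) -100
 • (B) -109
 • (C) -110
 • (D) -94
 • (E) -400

-187 + 87 = -100
A) -100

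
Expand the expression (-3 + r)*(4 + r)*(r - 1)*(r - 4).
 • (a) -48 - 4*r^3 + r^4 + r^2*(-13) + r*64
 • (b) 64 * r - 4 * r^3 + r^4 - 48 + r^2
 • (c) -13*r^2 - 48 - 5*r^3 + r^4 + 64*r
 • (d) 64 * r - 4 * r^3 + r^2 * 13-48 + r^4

Expanding (-3 + r)*(4 + r)*(r - 1)*(r - 4):
= -48 - 4*r^3 + r^4 + r^2*(-13) + r*64
a) -48 - 4*r^3 + r^4 + r^2*(-13) + r*64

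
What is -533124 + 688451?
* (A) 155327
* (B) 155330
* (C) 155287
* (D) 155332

-533124 + 688451 = 155327
A) 155327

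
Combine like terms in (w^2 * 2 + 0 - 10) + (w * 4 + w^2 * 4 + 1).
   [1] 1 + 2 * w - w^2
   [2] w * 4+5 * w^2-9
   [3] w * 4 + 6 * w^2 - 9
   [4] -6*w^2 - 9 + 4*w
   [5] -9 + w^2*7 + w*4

Adding the polynomials and combining like terms:
(w^2*2 + 0 - 10) + (w*4 + w^2*4 + 1)
= w * 4 + 6 * w^2 - 9
3) w * 4 + 6 * w^2 - 9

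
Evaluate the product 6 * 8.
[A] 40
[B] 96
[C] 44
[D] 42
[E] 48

6 * 8 = 48
E) 48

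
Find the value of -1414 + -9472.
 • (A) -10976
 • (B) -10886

-1414 + -9472 = -10886
B) -10886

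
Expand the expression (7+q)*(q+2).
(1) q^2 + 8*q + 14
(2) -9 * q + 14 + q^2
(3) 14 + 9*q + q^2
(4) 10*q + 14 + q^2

Expanding (7+q)*(q+2):
= 14 + 9*q + q^2
3) 14 + 9*q + q^2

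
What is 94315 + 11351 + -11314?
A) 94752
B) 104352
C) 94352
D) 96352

First: 94315 + 11351 = 105666
Then: 105666 + -11314 = 94352
C) 94352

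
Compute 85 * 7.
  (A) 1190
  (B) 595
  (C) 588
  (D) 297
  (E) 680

85 * 7 = 595
B) 595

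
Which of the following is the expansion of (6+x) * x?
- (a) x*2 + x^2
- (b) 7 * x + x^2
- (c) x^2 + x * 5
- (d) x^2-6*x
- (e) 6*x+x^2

Expanding (6+x) * x:
= 6*x+x^2
e) 6*x+x^2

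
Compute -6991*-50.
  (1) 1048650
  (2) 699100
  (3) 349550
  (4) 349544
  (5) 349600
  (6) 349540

-6991 * -50 = 349550
3) 349550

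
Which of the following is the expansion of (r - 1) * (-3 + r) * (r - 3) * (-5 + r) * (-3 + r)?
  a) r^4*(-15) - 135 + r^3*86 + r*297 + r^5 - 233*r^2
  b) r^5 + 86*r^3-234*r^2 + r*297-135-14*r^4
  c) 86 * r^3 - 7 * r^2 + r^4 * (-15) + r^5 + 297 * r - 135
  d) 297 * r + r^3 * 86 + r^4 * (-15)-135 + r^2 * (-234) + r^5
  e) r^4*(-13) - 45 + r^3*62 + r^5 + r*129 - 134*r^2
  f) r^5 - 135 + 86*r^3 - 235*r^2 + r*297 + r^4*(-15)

Expanding (r - 1) * (-3 + r) * (r - 3) * (-5 + r) * (-3 + r):
= 297 * r + r^3 * 86 + r^4 * (-15)-135 + r^2 * (-234) + r^5
d) 297 * r + r^3 * 86 + r^4 * (-15)-135 + r^2 * (-234) + r^5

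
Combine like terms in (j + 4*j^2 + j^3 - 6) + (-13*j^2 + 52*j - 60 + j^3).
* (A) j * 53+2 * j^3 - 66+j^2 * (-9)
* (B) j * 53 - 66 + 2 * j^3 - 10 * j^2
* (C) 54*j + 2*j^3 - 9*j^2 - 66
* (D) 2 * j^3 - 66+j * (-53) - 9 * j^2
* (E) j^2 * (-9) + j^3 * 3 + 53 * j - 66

Adding the polynomials and combining like terms:
(j + 4*j^2 + j^3 - 6) + (-13*j^2 + 52*j - 60 + j^3)
= j * 53+2 * j^3 - 66+j^2 * (-9)
A) j * 53+2 * j^3 - 66+j^2 * (-9)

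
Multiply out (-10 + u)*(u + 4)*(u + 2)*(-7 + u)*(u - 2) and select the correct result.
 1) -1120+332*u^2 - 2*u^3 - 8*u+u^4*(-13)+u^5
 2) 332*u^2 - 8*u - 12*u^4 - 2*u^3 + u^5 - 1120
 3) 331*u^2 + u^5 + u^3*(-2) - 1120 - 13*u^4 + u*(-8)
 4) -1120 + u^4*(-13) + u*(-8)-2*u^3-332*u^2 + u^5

Expanding (-10 + u)*(u + 4)*(u + 2)*(-7 + u)*(u - 2):
= -1120+332*u^2 - 2*u^3 - 8*u+u^4*(-13)+u^5
1) -1120+332*u^2 - 2*u^3 - 8*u+u^4*(-13)+u^5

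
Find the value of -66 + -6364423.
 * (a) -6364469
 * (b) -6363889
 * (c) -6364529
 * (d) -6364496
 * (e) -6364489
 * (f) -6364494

-66 + -6364423 = -6364489
e) -6364489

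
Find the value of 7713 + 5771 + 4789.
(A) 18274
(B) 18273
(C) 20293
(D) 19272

First: 7713 + 5771 = 13484
Then: 13484 + 4789 = 18273
B) 18273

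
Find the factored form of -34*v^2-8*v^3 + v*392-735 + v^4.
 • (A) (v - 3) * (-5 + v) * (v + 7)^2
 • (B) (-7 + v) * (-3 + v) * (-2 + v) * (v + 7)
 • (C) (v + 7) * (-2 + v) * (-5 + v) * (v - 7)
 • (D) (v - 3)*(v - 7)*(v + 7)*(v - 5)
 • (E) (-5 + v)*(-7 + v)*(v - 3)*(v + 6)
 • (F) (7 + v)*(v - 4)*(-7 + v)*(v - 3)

We need to factor -34*v^2-8*v^3 + v*392-735 + v^4.
The factored form is (v - 3)*(v - 7)*(v + 7)*(v - 5).
D) (v - 3)*(v - 7)*(v + 7)*(v - 5)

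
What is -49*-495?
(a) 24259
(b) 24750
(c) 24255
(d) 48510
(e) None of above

-49 * -495 = 24255
c) 24255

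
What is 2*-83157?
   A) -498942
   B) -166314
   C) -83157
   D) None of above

2 * -83157 = -166314
B) -166314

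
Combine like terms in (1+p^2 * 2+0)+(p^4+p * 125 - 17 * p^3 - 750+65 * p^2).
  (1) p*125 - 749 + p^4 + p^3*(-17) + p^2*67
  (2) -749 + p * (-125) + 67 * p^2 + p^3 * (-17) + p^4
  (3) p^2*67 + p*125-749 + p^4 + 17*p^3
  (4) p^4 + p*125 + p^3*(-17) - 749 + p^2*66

Adding the polynomials and combining like terms:
(1 + p^2*2 + 0) + (p^4 + p*125 - 17*p^3 - 750 + 65*p^2)
= p*125 - 749 + p^4 + p^3*(-17) + p^2*67
1) p*125 - 749 + p^4 + p^3*(-17) + p^2*67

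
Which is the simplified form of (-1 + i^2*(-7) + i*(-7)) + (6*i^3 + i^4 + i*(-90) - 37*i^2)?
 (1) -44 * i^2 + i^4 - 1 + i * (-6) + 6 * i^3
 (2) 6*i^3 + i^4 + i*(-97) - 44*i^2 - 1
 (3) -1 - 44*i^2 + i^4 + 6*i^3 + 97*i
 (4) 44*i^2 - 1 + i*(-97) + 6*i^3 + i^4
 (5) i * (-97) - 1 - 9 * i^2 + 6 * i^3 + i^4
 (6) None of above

Adding the polynomials and combining like terms:
(-1 + i^2*(-7) + i*(-7)) + (6*i^3 + i^4 + i*(-90) - 37*i^2)
= 6*i^3 + i^4 + i*(-97) - 44*i^2 - 1
2) 6*i^3 + i^4 + i*(-97) - 44*i^2 - 1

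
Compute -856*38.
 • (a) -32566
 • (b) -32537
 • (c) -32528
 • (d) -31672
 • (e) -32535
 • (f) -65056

-856 * 38 = -32528
c) -32528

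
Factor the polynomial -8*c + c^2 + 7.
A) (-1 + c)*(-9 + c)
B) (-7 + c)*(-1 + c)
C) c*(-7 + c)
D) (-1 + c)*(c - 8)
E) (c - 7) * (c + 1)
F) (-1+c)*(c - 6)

We need to factor -8*c + c^2 + 7.
The factored form is (-7 + c)*(-1 + c).
B) (-7 + c)*(-1 + c)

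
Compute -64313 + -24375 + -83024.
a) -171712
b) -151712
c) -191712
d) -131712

First: -64313 + -24375 = -88688
Then: -88688 + -83024 = -171712
a) -171712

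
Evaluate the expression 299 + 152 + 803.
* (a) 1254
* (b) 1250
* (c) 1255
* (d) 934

First: 299 + 152 = 451
Then: 451 + 803 = 1254
a) 1254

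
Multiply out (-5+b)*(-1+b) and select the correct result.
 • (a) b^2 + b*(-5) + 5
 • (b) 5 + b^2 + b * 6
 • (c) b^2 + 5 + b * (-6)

Expanding (-5+b)*(-1+b):
= b^2 + 5 + b * (-6)
c) b^2 + 5 + b * (-6)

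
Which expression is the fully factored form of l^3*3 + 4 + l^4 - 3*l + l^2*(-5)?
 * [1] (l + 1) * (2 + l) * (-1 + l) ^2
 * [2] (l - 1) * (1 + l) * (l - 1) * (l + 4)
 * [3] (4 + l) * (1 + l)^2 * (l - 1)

We need to factor l^3*3 + 4 + l^4 - 3*l + l^2*(-5).
The factored form is (l - 1) * (1 + l) * (l - 1) * (l + 4).
2) (l - 1) * (1 + l) * (l - 1) * (l + 4)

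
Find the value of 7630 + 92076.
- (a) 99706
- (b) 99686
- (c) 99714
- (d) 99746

7630 + 92076 = 99706
a) 99706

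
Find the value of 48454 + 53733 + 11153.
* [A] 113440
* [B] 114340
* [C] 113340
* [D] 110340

First: 48454 + 53733 = 102187
Then: 102187 + 11153 = 113340
C) 113340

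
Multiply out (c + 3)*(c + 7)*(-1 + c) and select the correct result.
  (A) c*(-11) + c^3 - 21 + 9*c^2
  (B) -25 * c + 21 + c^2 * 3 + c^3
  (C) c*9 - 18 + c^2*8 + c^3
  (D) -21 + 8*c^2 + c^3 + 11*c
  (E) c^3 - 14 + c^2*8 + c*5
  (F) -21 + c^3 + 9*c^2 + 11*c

Expanding (c + 3)*(c + 7)*(-1 + c):
= -21 + c^3 + 9*c^2 + 11*c
F) -21 + c^3 + 9*c^2 + 11*c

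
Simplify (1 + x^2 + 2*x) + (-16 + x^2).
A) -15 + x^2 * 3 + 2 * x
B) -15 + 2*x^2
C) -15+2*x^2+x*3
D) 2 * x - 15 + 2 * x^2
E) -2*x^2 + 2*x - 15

Adding the polynomials and combining like terms:
(1 + x^2 + 2*x) + (-16 + x^2)
= 2 * x - 15 + 2 * x^2
D) 2 * x - 15 + 2 * x^2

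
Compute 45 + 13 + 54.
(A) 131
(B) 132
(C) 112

First: 45 + 13 = 58
Then: 58 + 54 = 112
C) 112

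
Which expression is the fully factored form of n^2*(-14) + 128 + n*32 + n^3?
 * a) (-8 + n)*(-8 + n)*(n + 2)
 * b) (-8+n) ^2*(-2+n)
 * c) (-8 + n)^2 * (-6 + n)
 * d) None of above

We need to factor n^2*(-14) + 128 + n*32 + n^3.
The factored form is (-8 + n)*(-8 + n)*(n + 2).
a) (-8 + n)*(-8 + n)*(n + 2)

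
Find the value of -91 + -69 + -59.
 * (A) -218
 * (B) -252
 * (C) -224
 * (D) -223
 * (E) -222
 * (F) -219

First: -91 + -69 = -160
Then: -160 + -59 = -219
F) -219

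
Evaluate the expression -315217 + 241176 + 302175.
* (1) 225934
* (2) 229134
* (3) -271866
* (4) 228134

First: -315217 + 241176 = -74041
Then: -74041 + 302175 = 228134
4) 228134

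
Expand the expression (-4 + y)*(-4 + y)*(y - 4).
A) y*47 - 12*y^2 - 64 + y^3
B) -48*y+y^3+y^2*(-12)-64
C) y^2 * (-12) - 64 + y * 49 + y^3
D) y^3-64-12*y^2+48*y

Expanding (-4 + y)*(-4 + y)*(y - 4):
= y^3-64-12*y^2+48*y
D) y^3-64-12*y^2+48*y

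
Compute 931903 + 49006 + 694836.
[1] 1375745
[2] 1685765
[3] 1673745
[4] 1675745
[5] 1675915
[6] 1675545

First: 931903 + 49006 = 980909
Then: 980909 + 694836 = 1675745
4) 1675745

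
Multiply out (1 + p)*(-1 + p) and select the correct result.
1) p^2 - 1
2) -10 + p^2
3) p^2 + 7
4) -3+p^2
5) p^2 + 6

Expanding (1 + p)*(-1 + p):
= p^2 - 1
1) p^2 - 1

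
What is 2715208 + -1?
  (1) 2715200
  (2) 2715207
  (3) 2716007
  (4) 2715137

2715208 + -1 = 2715207
2) 2715207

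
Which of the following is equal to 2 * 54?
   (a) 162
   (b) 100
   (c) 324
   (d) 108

2 * 54 = 108
d) 108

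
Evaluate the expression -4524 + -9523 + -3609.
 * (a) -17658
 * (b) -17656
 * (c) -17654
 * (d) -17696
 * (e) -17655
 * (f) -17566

First: -4524 + -9523 = -14047
Then: -14047 + -3609 = -17656
b) -17656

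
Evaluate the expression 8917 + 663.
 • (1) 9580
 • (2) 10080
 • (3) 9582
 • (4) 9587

8917 + 663 = 9580
1) 9580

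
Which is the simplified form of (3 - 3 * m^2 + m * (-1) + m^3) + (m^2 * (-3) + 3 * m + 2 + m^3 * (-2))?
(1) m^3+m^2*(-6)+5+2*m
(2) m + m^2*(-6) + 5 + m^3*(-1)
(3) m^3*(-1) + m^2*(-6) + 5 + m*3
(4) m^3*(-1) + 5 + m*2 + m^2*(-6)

Adding the polynomials and combining like terms:
(3 - 3*m^2 + m*(-1) + m^3) + (m^2*(-3) + 3*m + 2 + m^3*(-2))
= m^3*(-1) + 5 + m*2 + m^2*(-6)
4) m^3*(-1) + 5 + m*2 + m^2*(-6)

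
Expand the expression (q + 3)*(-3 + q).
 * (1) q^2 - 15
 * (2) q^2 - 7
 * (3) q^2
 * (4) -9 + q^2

Expanding (q + 3)*(-3 + q):
= -9 + q^2
4) -9 + q^2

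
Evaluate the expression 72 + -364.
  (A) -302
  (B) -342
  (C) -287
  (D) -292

72 + -364 = -292
D) -292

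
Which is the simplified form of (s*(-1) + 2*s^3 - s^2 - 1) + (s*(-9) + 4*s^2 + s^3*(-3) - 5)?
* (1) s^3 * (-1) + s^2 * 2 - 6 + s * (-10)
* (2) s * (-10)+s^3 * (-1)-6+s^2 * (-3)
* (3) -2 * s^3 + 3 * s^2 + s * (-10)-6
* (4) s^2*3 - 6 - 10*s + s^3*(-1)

Adding the polynomials and combining like terms:
(s*(-1) + 2*s^3 - s^2 - 1) + (s*(-9) + 4*s^2 + s^3*(-3) - 5)
= s^2*3 - 6 - 10*s + s^3*(-1)
4) s^2*3 - 6 - 10*s + s^3*(-1)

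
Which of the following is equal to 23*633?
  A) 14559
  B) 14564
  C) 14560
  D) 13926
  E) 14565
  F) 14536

23 * 633 = 14559
A) 14559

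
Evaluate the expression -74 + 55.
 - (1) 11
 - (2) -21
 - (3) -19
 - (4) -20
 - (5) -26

-74 + 55 = -19
3) -19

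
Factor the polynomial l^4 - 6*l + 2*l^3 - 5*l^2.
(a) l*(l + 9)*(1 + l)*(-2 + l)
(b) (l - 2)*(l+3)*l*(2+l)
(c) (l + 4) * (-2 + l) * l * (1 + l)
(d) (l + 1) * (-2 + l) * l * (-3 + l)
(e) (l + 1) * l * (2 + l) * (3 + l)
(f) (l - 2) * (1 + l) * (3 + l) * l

We need to factor l^4 - 6*l + 2*l^3 - 5*l^2.
The factored form is (l - 2) * (1 + l) * (3 + l) * l.
f) (l - 2) * (1 + l) * (3 + l) * l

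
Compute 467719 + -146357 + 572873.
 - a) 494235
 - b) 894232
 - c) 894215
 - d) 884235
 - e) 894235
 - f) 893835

First: 467719 + -146357 = 321362
Then: 321362 + 572873 = 894235
e) 894235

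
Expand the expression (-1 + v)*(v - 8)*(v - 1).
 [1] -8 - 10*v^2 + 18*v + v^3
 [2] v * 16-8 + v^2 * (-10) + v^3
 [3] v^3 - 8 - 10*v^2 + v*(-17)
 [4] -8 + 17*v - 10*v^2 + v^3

Expanding (-1 + v)*(v - 8)*(v - 1):
= -8 + 17*v - 10*v^2 + v^3
4) -8 + 17*v - 10*v^2 + v^3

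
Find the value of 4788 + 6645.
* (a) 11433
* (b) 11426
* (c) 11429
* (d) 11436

4788 + 6645 = 11433
a) 11433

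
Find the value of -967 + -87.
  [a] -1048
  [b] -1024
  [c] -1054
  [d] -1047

-967 + -87 = -1054
c) -1054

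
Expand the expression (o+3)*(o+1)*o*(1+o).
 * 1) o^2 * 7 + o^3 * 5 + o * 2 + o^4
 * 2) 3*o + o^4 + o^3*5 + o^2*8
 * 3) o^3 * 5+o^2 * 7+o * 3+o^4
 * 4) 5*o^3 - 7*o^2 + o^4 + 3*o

Expanding (o+3)*(o+1)*o*(1+o):
= o^3 * 5+o^2 * 7+o * 3+o^4
3) o^3 * 5+o^2 * 7+o * 3+o^4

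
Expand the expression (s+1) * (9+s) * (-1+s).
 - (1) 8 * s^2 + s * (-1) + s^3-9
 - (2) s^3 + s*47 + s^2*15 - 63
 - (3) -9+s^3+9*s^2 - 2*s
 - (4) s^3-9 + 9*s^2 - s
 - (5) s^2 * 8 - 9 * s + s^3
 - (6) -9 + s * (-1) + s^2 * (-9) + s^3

Expanding (s+1) * (9+s) * (-1+s):
= s^3-9 + 9*s^2 - s
4) s^3-9 + 9*s^2 - s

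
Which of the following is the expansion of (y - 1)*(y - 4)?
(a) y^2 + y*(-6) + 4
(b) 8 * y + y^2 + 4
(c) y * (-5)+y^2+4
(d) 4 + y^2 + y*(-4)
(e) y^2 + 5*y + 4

Expanding (y - 1)*(y - 4):
= y * (-5)+y^2+4
c) y * (-5)+y^2+4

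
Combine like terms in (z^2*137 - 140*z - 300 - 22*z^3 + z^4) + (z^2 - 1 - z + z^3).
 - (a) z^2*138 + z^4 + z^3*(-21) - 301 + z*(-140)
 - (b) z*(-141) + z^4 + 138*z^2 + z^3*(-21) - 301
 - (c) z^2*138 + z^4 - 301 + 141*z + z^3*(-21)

Adding the polynomials and combining like terms:
(z^2*137 - 140*z - 300 - 22*z^3 + z^4) + (z^2 - 1 - z + z^3)
= z*(-141) + z^4 + 138*z^2 + z^3*(-21) - 301
b) z*(-141) + z^4 + 138*z^2 + z^3*(-21) - 301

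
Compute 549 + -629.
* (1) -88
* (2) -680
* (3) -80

549 + -629 = -80
3) -80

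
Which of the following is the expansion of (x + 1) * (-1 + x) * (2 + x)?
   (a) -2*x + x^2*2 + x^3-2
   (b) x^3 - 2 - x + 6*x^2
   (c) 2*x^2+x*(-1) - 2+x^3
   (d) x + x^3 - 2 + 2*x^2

Expanding (x + 1) * (-1 + x) * (2 + x):
= 2*x^2+x*(-1) - 2+x^3
c) 2*x^2+x*(-1) - 2+x^3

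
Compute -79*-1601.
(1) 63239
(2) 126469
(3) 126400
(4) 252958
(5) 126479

-79 * -1601 = 126479
5) 126479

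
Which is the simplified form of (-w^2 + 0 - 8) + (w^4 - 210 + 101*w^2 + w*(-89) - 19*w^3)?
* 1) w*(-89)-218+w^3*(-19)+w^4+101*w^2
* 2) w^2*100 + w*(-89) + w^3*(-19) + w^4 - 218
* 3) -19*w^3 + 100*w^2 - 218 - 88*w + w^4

Adding the polynomials and combining like terms:
(-w^2 + 0 - 8) + (w^4 - 210 + 101*w^2 + w*(-89) - 19*w^3)
= w^2*100 + w*(-89) + w^3*(-19) + w^4 - 218
2) w^2*100 + w*(-89) + w^3*(-19) + w^4 - 218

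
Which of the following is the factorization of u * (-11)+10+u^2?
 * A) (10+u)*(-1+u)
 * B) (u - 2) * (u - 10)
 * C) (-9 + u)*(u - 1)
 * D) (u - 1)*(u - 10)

We need to factor u * (-11)+10+u^2.
The factored form is (u - 1)*(u - 10).
D) (u - 1)*(u - 10)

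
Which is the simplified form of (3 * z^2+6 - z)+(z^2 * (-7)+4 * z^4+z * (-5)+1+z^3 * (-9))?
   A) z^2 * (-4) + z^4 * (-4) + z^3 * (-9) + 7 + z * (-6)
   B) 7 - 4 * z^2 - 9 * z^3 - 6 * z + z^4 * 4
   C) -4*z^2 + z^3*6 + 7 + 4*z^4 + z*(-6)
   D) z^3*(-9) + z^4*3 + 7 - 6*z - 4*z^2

Adding the polynomials and combining like terms:
(3*z^2 + 6 - z) + (z^2*(-7) + 4*z^4 + z*(-5) + 1 + z^3*(-9))
= 7 - 4 * z^2 - 9 * z^3 - 6 * z + z^4 * 4
B) 7 - 4 * z^2 - 9 * z^3 - 6 * z + z^4 * 4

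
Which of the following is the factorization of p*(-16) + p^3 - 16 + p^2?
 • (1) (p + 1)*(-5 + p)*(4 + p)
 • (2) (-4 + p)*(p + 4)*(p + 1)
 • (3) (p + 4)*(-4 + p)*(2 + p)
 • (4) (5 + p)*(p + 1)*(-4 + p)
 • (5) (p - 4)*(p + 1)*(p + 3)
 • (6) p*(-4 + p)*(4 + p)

We need to factor p*(-16) + p^3 - 16 + p^2.
The factored form is (-4 + p)*(p + 4)*(p + 1).
2) (-4 + p)*(p + 4)*(p + 1)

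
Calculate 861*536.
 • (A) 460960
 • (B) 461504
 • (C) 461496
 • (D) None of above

861 * 536 = 461496
C) 461496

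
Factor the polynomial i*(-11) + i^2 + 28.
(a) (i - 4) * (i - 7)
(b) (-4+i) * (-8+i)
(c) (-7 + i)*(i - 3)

We need to factor i*(-11) + i^2 + 28.
The factored form is (i - 4) * (i - 7).
a) (i - 4) * (i - 7)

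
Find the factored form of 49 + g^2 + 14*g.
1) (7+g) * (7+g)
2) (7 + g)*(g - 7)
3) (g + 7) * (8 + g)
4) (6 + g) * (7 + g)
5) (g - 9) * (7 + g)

We need to factor 49 + g^2 + 14*g.
The factored form is (7+g) * (7+g).
1) (7+g) * (7+g)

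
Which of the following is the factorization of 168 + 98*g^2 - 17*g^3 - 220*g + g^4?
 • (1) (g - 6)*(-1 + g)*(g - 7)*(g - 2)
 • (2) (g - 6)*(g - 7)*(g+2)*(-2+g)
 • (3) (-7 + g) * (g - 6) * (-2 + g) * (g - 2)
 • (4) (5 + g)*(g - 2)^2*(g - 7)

We need to factor 168 + 98*g^2 - 17*g^3 - 220*g + g^4.
The factored form is (-7 + g) * (g - 6) * (-2 + g) * (g - 2).
3) (-7 + g) * (g - 6) * (-2 + g) * (g - 2)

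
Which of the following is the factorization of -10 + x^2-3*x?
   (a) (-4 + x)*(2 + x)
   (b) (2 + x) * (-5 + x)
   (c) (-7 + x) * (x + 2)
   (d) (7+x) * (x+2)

We need to factor -10 + x^2-3*x.
The factored form is (2 + x) * (-5 + x).
b) (2 + x) * (-5 + x)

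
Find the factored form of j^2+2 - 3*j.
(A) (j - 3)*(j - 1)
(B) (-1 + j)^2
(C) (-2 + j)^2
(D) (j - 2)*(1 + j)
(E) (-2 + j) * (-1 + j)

We need to factor j^2+2 - 3*j.
The factored form is (-2 + j) * (-1 + j).
E) (-2 + j) * (-1 + j)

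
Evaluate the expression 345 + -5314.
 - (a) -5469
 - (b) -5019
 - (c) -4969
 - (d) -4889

345 + -5314 = -4969
c) -4969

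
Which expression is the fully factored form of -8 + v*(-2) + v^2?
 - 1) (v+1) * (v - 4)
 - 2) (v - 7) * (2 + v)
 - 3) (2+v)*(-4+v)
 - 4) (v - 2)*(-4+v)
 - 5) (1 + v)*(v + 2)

We need to factor -8 + v*(-2) + v^2.
The factored form is (2+v)*(-4+v).
3) (2+v)*(-4+v)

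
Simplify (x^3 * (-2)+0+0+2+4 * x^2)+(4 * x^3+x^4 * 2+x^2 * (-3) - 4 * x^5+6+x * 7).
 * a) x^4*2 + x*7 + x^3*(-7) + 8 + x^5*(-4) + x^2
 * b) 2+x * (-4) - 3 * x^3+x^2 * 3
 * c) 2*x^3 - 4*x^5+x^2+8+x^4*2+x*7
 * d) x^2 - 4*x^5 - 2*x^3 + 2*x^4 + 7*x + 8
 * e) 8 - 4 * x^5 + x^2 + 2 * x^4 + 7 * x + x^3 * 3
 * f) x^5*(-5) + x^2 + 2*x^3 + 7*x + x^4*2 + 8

Adding the polynomials and combining like terms:
(x^3*(-2) + 0 + 0 + 2 + 4*x^2) + (4*x^3 + x^4*2 + x^2*(-3) - 4*x^5 + 6 + x*7)
= 2*x^3 - 4*x^5+x^2+8+x^4*2+x*7
c) 2*x^3 - 4*x^5+x^2+8+x^4*2+x*7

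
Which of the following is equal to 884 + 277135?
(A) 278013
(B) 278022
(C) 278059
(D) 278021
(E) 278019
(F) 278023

884 + 277135 = 278019
E) 278019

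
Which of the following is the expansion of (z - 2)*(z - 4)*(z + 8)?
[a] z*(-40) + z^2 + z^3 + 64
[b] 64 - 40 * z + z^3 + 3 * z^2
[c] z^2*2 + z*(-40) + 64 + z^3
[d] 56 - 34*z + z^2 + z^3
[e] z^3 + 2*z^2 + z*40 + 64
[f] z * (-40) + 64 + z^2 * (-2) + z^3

Expanding (z - 2)*(z - 4)*(z + 8):
= z^2*2 + z*(-40) + 64 + z^3
c) z^2*2 + z*(-40) + 64 + z^3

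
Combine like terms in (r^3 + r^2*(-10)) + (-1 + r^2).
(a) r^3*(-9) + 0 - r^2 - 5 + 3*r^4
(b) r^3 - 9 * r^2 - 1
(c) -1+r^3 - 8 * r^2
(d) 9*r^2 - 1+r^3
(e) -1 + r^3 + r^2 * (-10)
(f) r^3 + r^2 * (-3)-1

Adding the polynomials and combining like terms:
(r^3 + r^2*(-10)) + (-1 + r^2)
= r^3 - 9 * r^2 - 1
b) r^3 - 9 * r^2 - 1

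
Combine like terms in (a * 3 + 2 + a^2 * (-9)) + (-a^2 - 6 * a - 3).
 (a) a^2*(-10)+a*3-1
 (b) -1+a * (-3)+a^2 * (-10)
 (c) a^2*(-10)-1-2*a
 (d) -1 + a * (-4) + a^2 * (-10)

Adding the polynomials and combining like terms:
(a*3 + 2 + a^2*(-9)) + (-a^2 - 6*a - 3)
= -1+a * (-3)+a^2 * (-10)
b) -1+a * (-3)+a^2 * (-10)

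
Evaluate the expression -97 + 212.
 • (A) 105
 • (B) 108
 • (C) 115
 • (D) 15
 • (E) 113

-97 + 212 = 115
C) 115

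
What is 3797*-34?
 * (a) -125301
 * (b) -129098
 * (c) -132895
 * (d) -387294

3797 * -34 = -129098
b) -129098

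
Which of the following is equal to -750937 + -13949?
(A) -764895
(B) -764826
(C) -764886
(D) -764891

-750937 + -13949 = -764886
C) -764886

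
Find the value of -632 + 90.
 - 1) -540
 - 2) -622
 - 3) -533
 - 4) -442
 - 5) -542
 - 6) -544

-632 + 90 = -542
5) -542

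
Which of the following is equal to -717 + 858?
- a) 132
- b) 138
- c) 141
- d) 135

-717 + 858 = 141
c) 141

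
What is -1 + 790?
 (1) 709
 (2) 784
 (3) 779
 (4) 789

-1 + 790 = 789
4) 789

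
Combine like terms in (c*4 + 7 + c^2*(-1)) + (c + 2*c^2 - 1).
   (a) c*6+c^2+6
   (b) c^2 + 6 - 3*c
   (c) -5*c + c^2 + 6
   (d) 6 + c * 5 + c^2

Adding the polynomials and combining like terms:
(c*4 + 7 + c^2*(-1)) + (c + 2*c^2 - 1)
= 6 + c * 5 + c^2
d) 6 + c * 5 + c^2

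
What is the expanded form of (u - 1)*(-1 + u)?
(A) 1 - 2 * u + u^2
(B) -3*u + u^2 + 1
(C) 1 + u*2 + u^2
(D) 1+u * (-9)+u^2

Expanding (u - 1)*(-1 + u):
= 1 - 2 * u + u^2
A) 1 - 2 * u + u^2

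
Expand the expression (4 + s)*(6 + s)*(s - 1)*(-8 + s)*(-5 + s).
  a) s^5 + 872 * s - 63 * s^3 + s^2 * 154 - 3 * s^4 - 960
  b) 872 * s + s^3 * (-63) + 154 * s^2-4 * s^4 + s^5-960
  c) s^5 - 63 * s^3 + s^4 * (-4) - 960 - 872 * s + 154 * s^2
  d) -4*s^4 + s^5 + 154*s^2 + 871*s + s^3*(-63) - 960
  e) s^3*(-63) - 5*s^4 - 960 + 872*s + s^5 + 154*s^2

Expanding (4 + s)*(6 + s)*(s - 1)*(-8 + s)*(-5 + s):
= 872 * s + s^3 * (-63) + 154 * s^2-4 * s^4 + s^5-960
b) 872 * s + s^3 * (-63) + 154 * s^2-4 * s^4 + s^5-960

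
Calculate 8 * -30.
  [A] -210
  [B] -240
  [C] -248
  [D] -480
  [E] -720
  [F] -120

8 * -30 = -240
B) -240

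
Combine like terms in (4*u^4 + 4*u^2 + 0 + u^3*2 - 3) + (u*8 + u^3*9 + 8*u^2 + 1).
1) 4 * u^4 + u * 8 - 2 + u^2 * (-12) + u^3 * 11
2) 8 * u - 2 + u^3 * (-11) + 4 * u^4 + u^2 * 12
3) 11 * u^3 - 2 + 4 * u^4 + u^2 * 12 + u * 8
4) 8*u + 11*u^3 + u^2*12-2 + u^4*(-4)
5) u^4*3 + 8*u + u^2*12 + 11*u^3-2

Adding the polynomials and combining like terms:
(4*u^4 + 4*u^2 + 0 + u^3*2 - 3) + (u*8 + u^3*9 + 8*u^2 + 1)
= 11 * u^3 - 2 + 4 * u^4 + u^2 * 12 + u * 8
3) 11 * u^3 - 2 + 4 * u^4 + u^2 * 12 + u * 8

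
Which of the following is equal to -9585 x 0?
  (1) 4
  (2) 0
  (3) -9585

-9585 * 0 = 0
2) 0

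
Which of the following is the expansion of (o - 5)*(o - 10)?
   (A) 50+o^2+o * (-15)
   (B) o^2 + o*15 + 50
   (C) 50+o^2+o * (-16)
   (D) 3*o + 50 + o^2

Expanding (o - 5)*(o - 10):
= 50+o^2+o * (-15)
A) 50+o^2+o * (-15)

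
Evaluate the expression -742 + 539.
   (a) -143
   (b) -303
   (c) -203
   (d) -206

-742 + 539 = -203
c) -203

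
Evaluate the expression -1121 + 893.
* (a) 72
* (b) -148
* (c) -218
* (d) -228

-1121 + 893 = -228
d) -228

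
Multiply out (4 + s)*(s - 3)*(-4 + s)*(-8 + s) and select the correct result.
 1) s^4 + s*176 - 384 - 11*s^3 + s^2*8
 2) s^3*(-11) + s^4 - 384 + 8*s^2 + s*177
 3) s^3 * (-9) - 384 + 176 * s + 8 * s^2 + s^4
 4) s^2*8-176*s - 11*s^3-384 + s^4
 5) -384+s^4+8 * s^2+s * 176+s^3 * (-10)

Expanding (4 + s)*(s - 3)*(-4 + s)*(-8 + s):
= s^4 + s*176 - 384 - 11*s^3 + s^2*8
1) s^4 + s*176 - 384 - 11*s^3 + s^2*8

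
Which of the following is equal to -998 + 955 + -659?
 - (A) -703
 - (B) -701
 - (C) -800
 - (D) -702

First: -998 + 955 = -43
Then: -43 + -659 = -702
D) -702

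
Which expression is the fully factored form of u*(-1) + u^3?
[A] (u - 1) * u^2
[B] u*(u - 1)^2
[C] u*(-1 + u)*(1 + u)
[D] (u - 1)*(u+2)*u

We need to factor u*(-1) + u^3.
The factored form is u*(-1 + u)*(1 + u).
C) u*(-1 + u)*(1 + u)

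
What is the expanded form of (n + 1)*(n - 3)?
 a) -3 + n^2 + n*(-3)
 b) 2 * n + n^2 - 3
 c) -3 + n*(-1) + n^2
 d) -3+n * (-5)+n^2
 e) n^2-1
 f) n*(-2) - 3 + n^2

Expanding (n + 1)*(n - 3):
= n*(-2) - 3 + n^2
f) n*(-2) - 3 + n^2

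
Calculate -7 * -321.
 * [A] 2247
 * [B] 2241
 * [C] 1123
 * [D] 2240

-7 * -321 = 2247
A) 2247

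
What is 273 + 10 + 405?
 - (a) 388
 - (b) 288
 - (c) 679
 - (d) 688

First: 273 + 10 = 283
Then: 283 + 405 = 688
d) 688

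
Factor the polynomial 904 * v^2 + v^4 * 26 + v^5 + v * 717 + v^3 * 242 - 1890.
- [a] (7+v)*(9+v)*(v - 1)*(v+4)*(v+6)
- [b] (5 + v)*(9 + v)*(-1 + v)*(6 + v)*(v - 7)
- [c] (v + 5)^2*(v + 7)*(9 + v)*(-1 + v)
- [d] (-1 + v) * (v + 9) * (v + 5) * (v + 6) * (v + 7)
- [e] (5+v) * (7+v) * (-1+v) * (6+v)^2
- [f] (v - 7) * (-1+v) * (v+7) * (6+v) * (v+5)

We need to factor 904 * v^2 + v^4 * 26 + v^5 + v * 717 + v^3 * 242 - 1890.
The factored form is (-1 + v) * (v + 9) * (v + 5) * (v + 6) * (v + 7).
d) (-1 + v) * (v + 9) * (v + 5) * (v + 6) * (v + 7)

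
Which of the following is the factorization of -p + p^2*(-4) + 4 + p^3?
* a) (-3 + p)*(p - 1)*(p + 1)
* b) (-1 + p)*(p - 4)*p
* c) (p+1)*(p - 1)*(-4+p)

We need to factor -p + p^2*(-4) + 4 + p^3.
The factored form is (p+1)*(p - 1)*(-4+p).
c) (p+1)*(p - 1)*(-4+p)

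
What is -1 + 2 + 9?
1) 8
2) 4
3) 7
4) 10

First: -1 + 2 = 1
Then: 1 + 9 = 10
4) 10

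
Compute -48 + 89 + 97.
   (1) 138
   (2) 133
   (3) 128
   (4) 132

First: -48 + 89 = 41
Then: 41 + 97 = 138
1) 138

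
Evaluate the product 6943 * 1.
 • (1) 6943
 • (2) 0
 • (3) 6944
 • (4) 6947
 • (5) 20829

6943 * 1 = 6943
1) 6943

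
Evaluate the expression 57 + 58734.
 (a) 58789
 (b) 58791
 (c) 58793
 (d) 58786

57 + 58734 = 58791
b) 58791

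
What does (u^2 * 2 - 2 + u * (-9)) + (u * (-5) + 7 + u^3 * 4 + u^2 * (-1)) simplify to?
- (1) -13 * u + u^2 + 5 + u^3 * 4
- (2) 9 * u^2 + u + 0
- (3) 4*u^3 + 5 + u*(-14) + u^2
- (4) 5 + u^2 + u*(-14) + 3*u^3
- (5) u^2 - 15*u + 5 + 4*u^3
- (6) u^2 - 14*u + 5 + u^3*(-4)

Adding the polynomials and combining like terms:
(u^2*2 - 2 + u*(-9)) + (u*(-5) + 7 + u^3*4 + u^2*(-1))
= 4*u^3 + 5 + u*(-14) + u^2
3) 4*u^3 + 5 + u*(-14) + u^2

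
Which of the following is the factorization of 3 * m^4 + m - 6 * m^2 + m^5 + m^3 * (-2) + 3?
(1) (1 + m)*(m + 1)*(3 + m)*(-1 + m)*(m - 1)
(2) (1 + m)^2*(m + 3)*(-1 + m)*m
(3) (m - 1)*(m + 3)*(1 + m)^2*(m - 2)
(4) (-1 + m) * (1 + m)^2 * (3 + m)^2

We need to factor 3 * m^4 + m - 6 * m^2 + m^5 + m^3 * (-2) + 3.
The factored form is (1 + m)*(m + 1)*(3 + m)*(-1 + m)*(m - 1).
1) (1 + m)*(m + 1)*(3 + m)*(-1 + m)*(m - 1)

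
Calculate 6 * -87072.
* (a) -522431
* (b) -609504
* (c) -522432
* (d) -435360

6 * -87072 = -522432
c) -522432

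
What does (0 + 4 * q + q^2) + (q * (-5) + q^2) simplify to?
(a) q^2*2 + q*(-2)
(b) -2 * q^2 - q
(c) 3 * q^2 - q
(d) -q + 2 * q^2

Adding the polynomials and combining like terms:
(0 + 4*q + q^2) + (q*(-5) + q^2)
= -q + 2 * q^2
d) -q + 2 * q^2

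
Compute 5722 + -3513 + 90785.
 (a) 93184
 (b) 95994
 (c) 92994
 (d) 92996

First: 5722 + -3513 = 2209
Then: 2209 + 90785 = 92994
c) 92994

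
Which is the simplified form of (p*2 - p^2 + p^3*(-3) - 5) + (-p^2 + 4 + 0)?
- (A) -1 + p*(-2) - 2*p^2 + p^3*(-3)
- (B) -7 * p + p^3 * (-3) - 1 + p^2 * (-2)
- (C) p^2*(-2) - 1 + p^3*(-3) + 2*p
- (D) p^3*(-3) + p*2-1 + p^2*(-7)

Adding the polynomials and combining like terms:
(p*2 - p^2 + p^3*(-3) - 5) + (-p^2 + 4 + 0)
= p^2*(-2) - 1 + p^3*(-3) + 2*p
C) p^2*(-2) - 1 + p^3*(-3) + 2*p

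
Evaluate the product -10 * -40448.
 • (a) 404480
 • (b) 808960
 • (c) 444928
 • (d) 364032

-10 * -40448 = 404480
a) 404480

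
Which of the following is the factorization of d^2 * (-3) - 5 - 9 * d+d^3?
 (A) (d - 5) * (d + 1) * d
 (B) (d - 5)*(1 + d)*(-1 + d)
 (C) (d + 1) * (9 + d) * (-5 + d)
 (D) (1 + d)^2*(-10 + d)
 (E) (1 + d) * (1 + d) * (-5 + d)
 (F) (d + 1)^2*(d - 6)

We need to factor d^2 * (-3) - 5 - 9 * d+d^3.
The factored form is (1 + d) * (1 + d) * (-5 + d).
E) (1 + d) * (1 + d) * (-5 + d)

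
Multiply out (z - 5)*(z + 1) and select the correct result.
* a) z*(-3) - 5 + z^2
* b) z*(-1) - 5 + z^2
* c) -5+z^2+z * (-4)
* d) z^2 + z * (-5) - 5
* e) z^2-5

Expanding (z - 5)*(z + 1):
= -5+z^2+z * (-4)
c) -5+z^2+z * (-4)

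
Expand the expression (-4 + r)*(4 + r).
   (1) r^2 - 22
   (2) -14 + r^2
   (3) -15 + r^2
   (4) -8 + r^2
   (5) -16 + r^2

Expanding (-4 + r)*(4 + r):
= -16 + r^2
5) -16 + r^2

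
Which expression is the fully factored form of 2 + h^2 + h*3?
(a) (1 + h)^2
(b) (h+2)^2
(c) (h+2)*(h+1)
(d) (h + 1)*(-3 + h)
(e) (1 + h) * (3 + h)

We need to factor 2 + h^2 + h*3.
The factored form is (h+2)*(h+1).
c) (h+2)*(h+1)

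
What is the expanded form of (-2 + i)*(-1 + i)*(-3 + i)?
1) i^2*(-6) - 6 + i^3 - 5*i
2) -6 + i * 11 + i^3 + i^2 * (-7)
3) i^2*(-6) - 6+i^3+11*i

Expanding (-2 + i)*(-1 + i)*(-3 + i):
= i^2*(-6) - 6+i^3+11*i
3) i^2*(-6) - 6+i^3+11*i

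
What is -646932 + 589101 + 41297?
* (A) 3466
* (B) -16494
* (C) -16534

First: -646932 + 589101 = -57831
Then: -57831 + 41297 = -16534
C) -16534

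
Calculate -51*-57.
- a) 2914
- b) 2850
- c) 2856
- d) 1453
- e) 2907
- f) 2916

-51 * -57 = 2907
e) 2907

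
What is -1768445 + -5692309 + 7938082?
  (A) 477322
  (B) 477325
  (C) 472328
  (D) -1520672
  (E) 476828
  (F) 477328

First: -1768445 + -5692309 = -7460754
Then: -7460754 + 7938082 = 477328
F) 477328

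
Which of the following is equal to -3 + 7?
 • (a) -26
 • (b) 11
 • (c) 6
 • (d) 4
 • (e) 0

-3 + 7 = 4
d) 4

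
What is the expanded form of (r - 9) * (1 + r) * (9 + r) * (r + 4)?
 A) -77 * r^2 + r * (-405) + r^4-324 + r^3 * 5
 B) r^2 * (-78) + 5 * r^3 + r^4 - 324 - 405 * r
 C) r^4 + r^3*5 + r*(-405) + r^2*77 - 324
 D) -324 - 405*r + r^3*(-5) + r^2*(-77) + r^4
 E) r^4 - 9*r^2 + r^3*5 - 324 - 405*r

Expanding (r - 9) * (1 + r) * (9 + r) * (r + 4):
= -77 * r^2 + r * (-405) + r^4-324 + r^3 * 5
A) -77 * r^2 + r * (-405) + r^4-324 + r^3 * 5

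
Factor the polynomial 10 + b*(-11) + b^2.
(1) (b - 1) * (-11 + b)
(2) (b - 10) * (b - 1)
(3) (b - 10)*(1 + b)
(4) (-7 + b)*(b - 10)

We need to factor 10 + b*(-11) + b^2.
The factored form is (b - 10) * (b - 1).
2) (b - 10) * (b - 1)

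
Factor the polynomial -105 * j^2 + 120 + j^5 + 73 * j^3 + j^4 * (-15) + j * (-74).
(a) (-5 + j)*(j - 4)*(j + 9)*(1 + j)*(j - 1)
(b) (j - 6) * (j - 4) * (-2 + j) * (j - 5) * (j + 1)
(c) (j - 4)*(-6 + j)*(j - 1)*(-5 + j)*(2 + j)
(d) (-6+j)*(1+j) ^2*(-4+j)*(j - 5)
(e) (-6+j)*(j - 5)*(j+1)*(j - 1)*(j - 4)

We need to factor -105 * j^2 + 120 + j^5 + 73 * j^3 + j^4 * (-15) + j * (-74).
The factored form is (-6+j)*(j - 5)*(j+1)*(j - 1)*(j - 4).
e) (-6+j)*(j - 5)*(j+1)*(j - 1)*(j - 4)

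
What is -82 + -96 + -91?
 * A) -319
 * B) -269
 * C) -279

First: -82 + -96 = -178
Then: -178 + -91 = -269
B) -269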